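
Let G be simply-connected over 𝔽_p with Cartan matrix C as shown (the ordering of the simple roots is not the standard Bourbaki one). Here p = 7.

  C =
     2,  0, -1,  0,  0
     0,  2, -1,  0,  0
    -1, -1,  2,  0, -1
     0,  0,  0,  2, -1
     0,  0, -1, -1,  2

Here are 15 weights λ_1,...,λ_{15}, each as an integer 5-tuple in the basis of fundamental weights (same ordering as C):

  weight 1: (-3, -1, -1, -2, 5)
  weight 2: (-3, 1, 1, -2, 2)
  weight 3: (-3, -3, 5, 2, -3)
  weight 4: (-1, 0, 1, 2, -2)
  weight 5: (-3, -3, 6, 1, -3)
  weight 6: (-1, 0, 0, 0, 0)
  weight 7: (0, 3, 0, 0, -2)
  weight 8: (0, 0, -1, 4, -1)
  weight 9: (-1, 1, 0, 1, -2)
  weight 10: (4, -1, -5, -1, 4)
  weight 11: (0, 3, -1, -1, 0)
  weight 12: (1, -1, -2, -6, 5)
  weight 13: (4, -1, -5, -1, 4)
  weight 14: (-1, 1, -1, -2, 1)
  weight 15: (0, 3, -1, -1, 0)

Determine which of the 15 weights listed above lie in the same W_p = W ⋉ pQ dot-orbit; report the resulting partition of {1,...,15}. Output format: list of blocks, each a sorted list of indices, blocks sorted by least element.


Cartan matrix: type D_5 (|W|=1920); un-permuting the 5 rows.

λ_j+ρ reflected into Ā_7 (⟨·,θ^∨⟩≤7); 5-tuples as given:

  λ_1 → (0, 2, 0, 1, 1);  λ_2 → (2, 2, 0, 1, 0);  λ_3 → (2, 2, 0, 1, 0);  λ_4 → (0, 1, 1, 2, 1);  λ_5 → (2, 2, 0, 1, 0);  λ_6 → (0, 1, 1, 1, 1);  λ_7 → (1, 4, 0, 0, 1);  λ_8 → (1, 1, 0, 5, 0);  λ_9 → (0, 2, 0, 1, 1);  λ_10 → (1, 4, 0, 0, 1);  λ_11 → (1, 4, 0, 0, 1);  λ_12 → (1, 1, 0, 5, 0);  λ_13 → (1, 4, 0, 0, 1);  λ_14 → (0, 2, 0, 1, 1);  λ_15 → (1, 4, 0, 0, 1)

Partition of {1..15} into 6 W_7-dot-orbits:

[[1, 9, 14], [2, 3, 5], [4], [6], [7, 10, 11, 13, 15], [8, 12]]


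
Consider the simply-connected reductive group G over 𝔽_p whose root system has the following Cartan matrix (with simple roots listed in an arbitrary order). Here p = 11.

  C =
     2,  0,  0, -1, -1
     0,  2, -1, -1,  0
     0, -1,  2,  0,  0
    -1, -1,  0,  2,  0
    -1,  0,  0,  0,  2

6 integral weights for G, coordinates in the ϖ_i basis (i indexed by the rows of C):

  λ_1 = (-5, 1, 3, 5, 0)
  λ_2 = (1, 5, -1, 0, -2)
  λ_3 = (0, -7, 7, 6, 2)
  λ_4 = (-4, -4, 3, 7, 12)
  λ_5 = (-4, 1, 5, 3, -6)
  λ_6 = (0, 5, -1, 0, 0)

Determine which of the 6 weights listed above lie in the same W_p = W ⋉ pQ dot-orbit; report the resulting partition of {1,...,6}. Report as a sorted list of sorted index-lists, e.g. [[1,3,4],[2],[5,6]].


Type A_5, rank 5, |W|=720; reorder rows/cols to standard.

Folding the 6 weights λ_j+ρ into Ā_11 (reps in the given 5-coord order):

  λ_1 → (1, 2, 3, 2, 2)
  λ_2 → (1, 6, 0, 1, 1)
  λ_3 → (1, 6, 0, 1, 1)
  λ_4 → (1, 2, 3, 2, 2)
  λ_5 → (1, 2, 3, 2, 2)
  λ_6 → (1, 6, 0, 1, 1)

Partition of {1..6} into 2 W_11-dot-orbits:

[[1, 4, 5], [2, 3, 6]]


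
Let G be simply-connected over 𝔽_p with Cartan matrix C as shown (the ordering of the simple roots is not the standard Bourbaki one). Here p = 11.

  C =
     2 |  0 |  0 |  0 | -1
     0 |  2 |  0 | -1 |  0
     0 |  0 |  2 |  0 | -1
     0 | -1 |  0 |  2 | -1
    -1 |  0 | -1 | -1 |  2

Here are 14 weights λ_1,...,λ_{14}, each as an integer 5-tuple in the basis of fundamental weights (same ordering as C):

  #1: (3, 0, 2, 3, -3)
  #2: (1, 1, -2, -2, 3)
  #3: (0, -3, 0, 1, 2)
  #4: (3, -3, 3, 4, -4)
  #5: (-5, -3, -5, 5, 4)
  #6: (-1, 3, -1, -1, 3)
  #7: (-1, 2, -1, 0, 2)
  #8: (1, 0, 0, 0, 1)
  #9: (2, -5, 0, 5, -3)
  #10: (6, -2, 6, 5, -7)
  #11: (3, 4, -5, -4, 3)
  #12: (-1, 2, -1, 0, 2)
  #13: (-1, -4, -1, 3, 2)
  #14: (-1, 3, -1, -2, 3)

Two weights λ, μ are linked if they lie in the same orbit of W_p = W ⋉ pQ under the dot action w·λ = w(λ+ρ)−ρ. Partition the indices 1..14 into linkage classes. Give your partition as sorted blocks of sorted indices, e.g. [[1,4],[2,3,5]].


C ↔ D_5 under row/col permutation; |W(D_5)| = 1920.

Each λ_j+ρ reduced to Ā_11; 5-tuples below use C's row order:

    λ_1+ρ ↦ (2, 1, 1, 1, 2)
    λ_2+ρ ↦ (2, 1, 1, 1, 2)
    λ_3+ρ ↦ (1, 2, 1, 0, 3)
    λ_4+ρ ↦ (1, 2, 1, 0, 3)
    λ_5+ρ ↦ (1, 2, 1, 0, 3)
    λ_6+ρ ↦ (0, 3, 0, 1, 3)
    λ_7+ρ ↦ (0, 3, 0, 1, 3)
    λ_8+ρ ↦ (2, 1, 1, 1, 2)
    λ_9+ρ ↦ (1, 4, 1, 0, 1)
    λ_10+ρ ↦ (1, 2, 1, 0, 3)
    λ_11+ρ ↦ (1, 2, 1, 0, 3)
    λ_12+ρ ↦ (0, 3, 0, 1, 3)
    λ_13+ρ ↦ (0, 3, 0, 1, 3)
    λ_14+ρ ↦ (0, 3, 0, 1, 3)

4 distinct reps among the 14 weights ⇒ 4 W_11-linkage classes:

[[1, 2, 8], [3, 4, 5, 10, 11], [6, 7, 12, 13, 14], [9]]


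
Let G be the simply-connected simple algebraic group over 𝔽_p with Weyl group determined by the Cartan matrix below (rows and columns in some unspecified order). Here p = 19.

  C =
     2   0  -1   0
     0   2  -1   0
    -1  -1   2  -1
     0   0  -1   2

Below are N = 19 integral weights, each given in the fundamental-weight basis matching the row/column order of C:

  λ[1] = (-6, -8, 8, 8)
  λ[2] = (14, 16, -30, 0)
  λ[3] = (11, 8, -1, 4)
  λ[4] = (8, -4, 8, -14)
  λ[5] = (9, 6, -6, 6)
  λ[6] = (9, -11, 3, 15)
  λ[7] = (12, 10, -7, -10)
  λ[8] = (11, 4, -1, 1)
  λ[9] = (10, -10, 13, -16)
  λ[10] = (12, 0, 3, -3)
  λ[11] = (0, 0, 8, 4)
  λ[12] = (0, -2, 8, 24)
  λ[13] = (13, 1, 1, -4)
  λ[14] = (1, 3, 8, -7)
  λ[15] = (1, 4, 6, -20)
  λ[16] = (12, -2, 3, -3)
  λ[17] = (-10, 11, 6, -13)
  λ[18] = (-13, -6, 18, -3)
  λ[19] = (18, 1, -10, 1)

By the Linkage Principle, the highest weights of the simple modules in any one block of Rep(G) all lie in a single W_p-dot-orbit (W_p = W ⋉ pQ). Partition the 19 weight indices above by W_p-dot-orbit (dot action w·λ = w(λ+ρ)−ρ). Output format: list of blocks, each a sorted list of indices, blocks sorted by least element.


Type D_4, rank 4, |W|=192; reorder rows/cols to standard.

Folding the 19 weights λ_j+ρ into Ā_19 (reps in the given 4-coord order):

  λ_1 → (2, 4, 3, 6);  λ_2 → (2, 4, 3, 6);  λ_3 → (5, 2, 5, 2);  λ_4 → (2, 4, 3, 6);  λ_5 → (5, 2, 5, 2);  λ_6 → (1, 1, 3, 5);  λ_7 → (2, 4, 3, 6);  λ_8 → (12, 5, 0, 2);  λ_9 → (1, 1, 3, 5);  λ_10 → (13, 1, 1, 2);  λ_11 → (1, 1, 3, 5);  λ_12 → (1, 1, 3, 5);  λ_13 → (13, 1, 1, 2);  λ_14 → (2, 4, 3, 6);  λ_15 → (5, 2, 5, 2);  λ_16 → (13, 1, 1, 2);  λ_17 → (5, 2, 5, 2);  λ_18 → (12, 5, 0, 2);  λ_19 → (5, 2, 5, 2)

Grouping the 19 weights by Ā_19-representative: 5 linkage classes.

[[1, 2, 4, 7, 14], [3, 5, 15, 17, 19], [6, 9, 11, 12], [8, 18], [10, 13, 16]]


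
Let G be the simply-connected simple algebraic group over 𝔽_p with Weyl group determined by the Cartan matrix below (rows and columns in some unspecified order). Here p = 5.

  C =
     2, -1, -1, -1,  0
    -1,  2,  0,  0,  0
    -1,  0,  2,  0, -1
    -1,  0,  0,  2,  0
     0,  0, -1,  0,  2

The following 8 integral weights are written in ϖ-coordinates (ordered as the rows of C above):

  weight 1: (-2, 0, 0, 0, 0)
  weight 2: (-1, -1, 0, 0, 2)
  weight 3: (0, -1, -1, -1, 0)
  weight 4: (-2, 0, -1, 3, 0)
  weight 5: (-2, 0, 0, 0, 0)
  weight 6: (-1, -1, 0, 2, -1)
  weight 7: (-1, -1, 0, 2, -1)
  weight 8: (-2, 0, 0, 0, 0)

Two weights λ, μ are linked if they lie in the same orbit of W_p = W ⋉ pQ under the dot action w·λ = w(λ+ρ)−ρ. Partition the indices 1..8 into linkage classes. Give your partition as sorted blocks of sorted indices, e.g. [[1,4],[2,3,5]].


D_5 Cartan matrix, 5 simple roots permuted; ρ=(1,1,1,1,1).

Alcove-folded reps (p=5, 8 weights, presented ϖ-order):

  λ_1+ρ ↦ (1, 0, 0, 0, 1);  λ_2+ρ ↦ (0, 0, 0, 1, 3);  λ_3+ρ ↦ (1, 0, 0, 0, 1);  λ_4+ρ ↦ (0, 0, 1, 3, 0);  λ_5+ρ ↦ (1, 0, 0, 0, 1);  λ_6+ρ ↦ (0, 0, 1, 3, 0);  λ_7+ρ ↦ (0, 0, 1, 3, 0);  λ_8+ρ ↦ (1, 0, 0, 0, 1)

3 distinct reps among the 8 weights ⇒ 3 W_5-linkage classes:

[[1, 3, 5, 8], [2], [4, 6, 7]]


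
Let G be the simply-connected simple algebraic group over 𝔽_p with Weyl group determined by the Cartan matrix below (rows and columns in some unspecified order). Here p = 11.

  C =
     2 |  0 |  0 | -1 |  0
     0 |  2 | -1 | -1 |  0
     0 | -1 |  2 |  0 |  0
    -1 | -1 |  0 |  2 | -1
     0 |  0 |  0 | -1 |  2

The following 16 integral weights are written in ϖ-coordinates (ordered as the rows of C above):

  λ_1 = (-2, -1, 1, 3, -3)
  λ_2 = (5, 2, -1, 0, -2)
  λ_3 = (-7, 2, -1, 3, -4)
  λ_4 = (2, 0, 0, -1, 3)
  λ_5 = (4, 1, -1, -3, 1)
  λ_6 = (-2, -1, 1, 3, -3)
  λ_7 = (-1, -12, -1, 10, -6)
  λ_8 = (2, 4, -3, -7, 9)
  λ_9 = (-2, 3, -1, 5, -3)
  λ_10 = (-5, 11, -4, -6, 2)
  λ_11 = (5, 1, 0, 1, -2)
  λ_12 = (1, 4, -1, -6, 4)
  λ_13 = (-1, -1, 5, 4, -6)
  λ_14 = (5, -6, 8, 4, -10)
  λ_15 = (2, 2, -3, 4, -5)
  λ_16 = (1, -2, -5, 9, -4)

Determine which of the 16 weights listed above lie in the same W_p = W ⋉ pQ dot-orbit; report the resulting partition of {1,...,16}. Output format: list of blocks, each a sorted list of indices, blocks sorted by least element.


Root system D_5: the 5×5 matrix C matches after relabeling.

W_11-reps of the 16 weights in Ā_11 (same 5-coord order as C):

    1: (1, 0, 2, 1, 2)
    2: (6, 1, 0, 0, 1)
    3: (1, 0, 2, 1, 2)
    4: (3, 1, 1, 0, 4)
    5: (3, 0, 0, 2, 0)
    6: (1, 0, 2, 1, 2)
    7: (0, 0, 6, 0, 5)
    8: (3, 1, 1, 0, 4)
    9: (1, 0, 2, 1, 2)
    10: (3, 1, 1, 0, 4)
    11: (6, 1, 0, 0, 1)
    12: (3, 0, 0, 2, 0)
    13: (0, 0, 6, 0, 5)
    14: (3, 0, 0, 2, 0)
    15: (3, 1, 1, 0, 4)
    16: (1, 0, 2, 1, 2)

Partition of {1..16} into 5 W_11-dot-orbits:

[[1, 3, 6, 9, 16], [2, 11], [4, 8, 10, 15], [5, 12, 14], [7, 13]]


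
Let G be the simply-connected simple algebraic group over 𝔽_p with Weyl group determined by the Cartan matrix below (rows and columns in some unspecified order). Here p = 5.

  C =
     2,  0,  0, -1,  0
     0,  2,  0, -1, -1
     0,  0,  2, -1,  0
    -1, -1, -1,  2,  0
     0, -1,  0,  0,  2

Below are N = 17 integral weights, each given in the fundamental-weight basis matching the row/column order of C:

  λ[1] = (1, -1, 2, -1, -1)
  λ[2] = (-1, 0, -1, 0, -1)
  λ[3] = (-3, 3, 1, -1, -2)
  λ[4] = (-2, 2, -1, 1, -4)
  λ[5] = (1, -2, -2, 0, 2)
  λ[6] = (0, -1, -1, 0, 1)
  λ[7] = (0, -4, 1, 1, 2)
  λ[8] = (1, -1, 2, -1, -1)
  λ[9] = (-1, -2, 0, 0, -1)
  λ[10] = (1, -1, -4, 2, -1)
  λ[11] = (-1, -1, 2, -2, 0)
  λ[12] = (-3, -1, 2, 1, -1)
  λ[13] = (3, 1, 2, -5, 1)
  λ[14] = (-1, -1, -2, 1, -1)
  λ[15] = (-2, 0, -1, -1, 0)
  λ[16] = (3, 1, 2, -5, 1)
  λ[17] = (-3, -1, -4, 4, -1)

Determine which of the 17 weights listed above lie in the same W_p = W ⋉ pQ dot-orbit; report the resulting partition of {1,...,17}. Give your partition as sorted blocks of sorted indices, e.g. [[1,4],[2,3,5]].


Root system D_5: the 5×5 matrix C matches after relabeling.

Ā_5 reps of the 17 weights (D_5, coords as presented):

  [1] (2, 0, 3, 0, 0) · [2] (0, 1, 0, 1, 0) · [3] (0, 1, 0, 1, 0) · [4] (1, 1, 0, 0, 2) · [5] (1, 0, 0, 1, 2) · [6] (1, 0, 0, 1, 2) · [7] (0, 0, 1, 1, 0) · [8] (2, 0, 3, 0, 0) · [9] (0, 0, 1, 0, 1) · [10] (2, 0, 3, 0, 0) · [11] (0, 0, 1, 1, 0) · [12] (2, 0, 3, 0, 0) · [13] (0, 0, 1, 1, 0) · [14] (0, 0, 1, 1, 0) · [15] (0, 0, 1, 0, 1) · [16] (0, 0, 1, 1, 0) · [17] (2, 0, 3, 0, 0)

The 17 indices split into 6 linkage classes (same alcove rep ⇔ same W_5-dot-orbit):

[[1, 8, 10, 12, 17], [2, 3], [4], [5, 6], [7, 11, 13, 14, 16], [9, 15]]


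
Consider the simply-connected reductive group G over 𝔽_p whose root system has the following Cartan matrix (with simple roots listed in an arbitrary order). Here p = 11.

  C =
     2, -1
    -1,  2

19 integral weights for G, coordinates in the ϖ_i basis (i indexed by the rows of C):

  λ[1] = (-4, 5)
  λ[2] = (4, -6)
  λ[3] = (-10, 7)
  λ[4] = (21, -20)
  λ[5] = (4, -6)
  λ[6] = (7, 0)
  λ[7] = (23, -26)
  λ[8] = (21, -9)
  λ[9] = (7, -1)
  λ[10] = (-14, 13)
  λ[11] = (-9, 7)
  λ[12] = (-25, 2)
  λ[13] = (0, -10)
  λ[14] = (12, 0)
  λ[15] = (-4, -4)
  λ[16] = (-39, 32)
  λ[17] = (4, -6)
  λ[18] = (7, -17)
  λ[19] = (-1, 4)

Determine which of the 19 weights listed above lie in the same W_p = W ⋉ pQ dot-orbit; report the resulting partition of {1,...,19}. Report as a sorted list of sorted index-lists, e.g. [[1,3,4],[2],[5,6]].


A_2 Cartan matrix, 2 simple roots permuted; ρ=(1,1).

λ_j+ρ reflected into Ā_11 (⟨·,θ^∨⟩≤11); 2-tuples as given:

  [1] (3, 3);  [2] (0, 5);  [3] (8, 1);  [4] (8, 0);  [5] (0, 5);  [6] (8, 1);  [7] (8, 1);  [8] (0, 3);  [9] (8, 0);  [10] (8, 2);  [11] (8, 0);  [12] (8, 2);  [13] (8, 1);  [14] (8, 2);  [15] (3, 3);  [16] (0, 5);  [17] (0, 5);  [18] (3, 3);  [19] (0, 5)

The 19 indices split into 6 linkage classes (same alcove rep ⇔ same W_11-dot-orbit):

[[1, 15, 18], [2, 5, 16, 17, 19], [3, 6, 7, 13], [4, 9, 11], [8], [10, 12, 14]]


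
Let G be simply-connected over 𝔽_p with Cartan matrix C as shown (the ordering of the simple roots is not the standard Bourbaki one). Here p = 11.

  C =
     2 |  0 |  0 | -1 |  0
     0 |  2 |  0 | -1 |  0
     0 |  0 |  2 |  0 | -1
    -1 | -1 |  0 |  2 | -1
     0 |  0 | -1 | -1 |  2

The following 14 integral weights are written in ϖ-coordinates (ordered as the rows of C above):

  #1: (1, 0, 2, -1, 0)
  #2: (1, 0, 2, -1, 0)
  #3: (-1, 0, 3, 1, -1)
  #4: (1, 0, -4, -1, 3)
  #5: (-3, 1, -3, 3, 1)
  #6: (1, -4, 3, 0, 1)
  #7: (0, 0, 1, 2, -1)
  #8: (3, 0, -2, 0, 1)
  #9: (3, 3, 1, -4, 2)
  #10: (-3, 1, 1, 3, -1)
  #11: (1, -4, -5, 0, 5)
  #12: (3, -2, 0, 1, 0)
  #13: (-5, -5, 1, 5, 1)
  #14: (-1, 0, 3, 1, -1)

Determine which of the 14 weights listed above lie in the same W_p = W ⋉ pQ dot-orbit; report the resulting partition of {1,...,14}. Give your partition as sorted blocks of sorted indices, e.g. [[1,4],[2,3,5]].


D_5 Cartan matrix, 5 simple roots permuted; ρ=(1,1,1,1,1).

Alcove-folded reps (p=11, 14 weights, presented ϖ-order):

  λ_1 → (2, 1, 3, 0, 1)
  λ_2 → (2, 1, 3, 0, 1)
  λ_3 → (0, 1, 4, 2, 0)
  λ_4 → (2, 1, 3, 0, 1)
  λ_5 → (2, 2, 2, 2, 0)
  λ_6 → (0, 1, 4, 2, 0)
  λ_7 → (1, 1, 2, 3, 0)
  λ_8 → (4, 1, 1, 1, 1)
  λ_9 → (1, 1, 2, 3, 0)
  λ_10 → (2, 2, 2, 2, 0)
  λ_11 → (0, 1, 4, 2, 0)
  λ_12 → (4, 1, 1, 1, 1)
  λ_13 → (2, 2, 2, 2, 0)
  λ_14 → (0, 1, 4, 2, 0)

Partition of {1..14} into 5 W_11-dot-orbits:

[[1, 2, 4], [3, 6, 11, 14], [5, 10, 13], [7, 9], [8, 12]]


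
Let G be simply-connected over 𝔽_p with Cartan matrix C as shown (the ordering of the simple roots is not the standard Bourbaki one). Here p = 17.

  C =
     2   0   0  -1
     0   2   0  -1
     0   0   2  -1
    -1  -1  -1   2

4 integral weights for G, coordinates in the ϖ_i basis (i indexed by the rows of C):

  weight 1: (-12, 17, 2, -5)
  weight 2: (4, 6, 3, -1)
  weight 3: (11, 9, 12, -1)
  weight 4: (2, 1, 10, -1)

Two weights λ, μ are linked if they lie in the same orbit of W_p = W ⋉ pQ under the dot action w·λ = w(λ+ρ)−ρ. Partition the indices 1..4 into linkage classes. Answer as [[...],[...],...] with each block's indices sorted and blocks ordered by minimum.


Root system D_4: the 4×4 matrix C matches after relabeling.

λ_j+ρ reflected into Ā_17 (⟨·,θ^∨⟩≤17); 4-tuples as given:

  [1] (3, 2, 11, 0);  [2] (5, 7, 4, 0);  [3] (5, 7, 4, 0);  [4] (3, 2, 11, 0)

These 4 weights hit 2 W_17-dot-orbits; sizes (2, 2):

[[1, 4], [2, 3]]


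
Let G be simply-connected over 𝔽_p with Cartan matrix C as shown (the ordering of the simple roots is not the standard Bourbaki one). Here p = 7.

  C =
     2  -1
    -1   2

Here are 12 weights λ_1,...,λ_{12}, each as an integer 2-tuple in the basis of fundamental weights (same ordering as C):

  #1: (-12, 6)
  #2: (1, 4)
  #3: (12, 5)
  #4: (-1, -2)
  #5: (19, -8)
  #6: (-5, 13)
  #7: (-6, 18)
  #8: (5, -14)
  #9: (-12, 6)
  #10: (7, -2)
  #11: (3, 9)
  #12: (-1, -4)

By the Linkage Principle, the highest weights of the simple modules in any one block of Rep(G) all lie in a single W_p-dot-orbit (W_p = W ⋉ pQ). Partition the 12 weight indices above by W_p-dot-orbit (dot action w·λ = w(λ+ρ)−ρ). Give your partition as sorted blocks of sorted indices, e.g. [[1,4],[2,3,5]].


Root system A_2: the 2×2 matrix C matches after relabeling.

Ā_7 reps of the 12 weights (A_2, coords as presented):

    [1] (3, 0)
    [2] (2, 5)
    [3] (5, 1)
    [4] (1, 0)
    [5] (6, 0)
    [6] (3, 0)
    [7] (2, 5)
    [8] (1, 0)
    [9] (3, 0)
    [10] (6, 0)
    [11] (3, 0)
    [12] (3, 0)

The 12 indices split into 5 linkage classes (same alcove rep ⇔ same W_7-dot-orbit):

[[1, 6, 9, 11, 12], [2, 7], [3], [4, 8], [5, 10]]


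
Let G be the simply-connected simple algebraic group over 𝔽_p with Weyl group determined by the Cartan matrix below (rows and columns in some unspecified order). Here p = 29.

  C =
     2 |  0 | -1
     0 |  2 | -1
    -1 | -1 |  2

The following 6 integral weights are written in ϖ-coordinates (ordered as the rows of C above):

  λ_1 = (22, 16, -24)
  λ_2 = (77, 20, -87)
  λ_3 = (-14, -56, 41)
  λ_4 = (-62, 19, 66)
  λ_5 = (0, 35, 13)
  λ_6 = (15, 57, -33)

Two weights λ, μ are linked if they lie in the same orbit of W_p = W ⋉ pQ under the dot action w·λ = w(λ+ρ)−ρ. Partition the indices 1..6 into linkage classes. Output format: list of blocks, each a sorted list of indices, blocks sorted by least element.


C ↔ A_3 under row/col permutation; |W(A_3)| = 24.

Each λ_j+ρ reduced to Ā_29; 3-tuples below use C's row order:

  [1] (0, 6, 17);  [2] (7, 8, 1);  [3] (13, 3, 0);  [4] (20, 3, 0);  [5] (14, 7, 7);  [6] (13, 3, 0)

Linkage partition of the 6 weights (5 classes, p=29):

[[1], [2], [3, 6], [4], [5]]


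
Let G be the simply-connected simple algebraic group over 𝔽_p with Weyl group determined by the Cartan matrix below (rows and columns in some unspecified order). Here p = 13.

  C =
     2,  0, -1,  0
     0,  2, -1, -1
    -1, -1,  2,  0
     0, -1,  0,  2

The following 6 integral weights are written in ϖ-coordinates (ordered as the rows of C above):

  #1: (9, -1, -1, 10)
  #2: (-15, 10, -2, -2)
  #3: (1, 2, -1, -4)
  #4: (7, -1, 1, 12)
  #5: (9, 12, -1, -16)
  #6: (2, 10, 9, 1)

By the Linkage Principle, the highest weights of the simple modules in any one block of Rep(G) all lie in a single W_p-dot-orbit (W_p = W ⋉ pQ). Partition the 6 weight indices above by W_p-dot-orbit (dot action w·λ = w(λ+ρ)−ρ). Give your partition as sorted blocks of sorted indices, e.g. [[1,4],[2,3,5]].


Root system A_4: the 4×4 matrix C matches after relabeling.

λ_j+ρ reflected into Ā_13 (⟨·,θ^∨⟩≤13); 4-tuples as given:

  λ_1 → (2, 0, 0, 3) · λ_2 → (1, 1, 8, 2) · λ_3 → (2, 0, 0, 3) · λ_4 → (2, 0, 0, 3) · λ_5 → (2, 0, 0, 3) · λ_6 → (2, 0, 0, 3)

Grouping the 6 weights by Ā_13-representative: 2 linkage classes.

[[1, 3, 4, 5, 6], [2]]


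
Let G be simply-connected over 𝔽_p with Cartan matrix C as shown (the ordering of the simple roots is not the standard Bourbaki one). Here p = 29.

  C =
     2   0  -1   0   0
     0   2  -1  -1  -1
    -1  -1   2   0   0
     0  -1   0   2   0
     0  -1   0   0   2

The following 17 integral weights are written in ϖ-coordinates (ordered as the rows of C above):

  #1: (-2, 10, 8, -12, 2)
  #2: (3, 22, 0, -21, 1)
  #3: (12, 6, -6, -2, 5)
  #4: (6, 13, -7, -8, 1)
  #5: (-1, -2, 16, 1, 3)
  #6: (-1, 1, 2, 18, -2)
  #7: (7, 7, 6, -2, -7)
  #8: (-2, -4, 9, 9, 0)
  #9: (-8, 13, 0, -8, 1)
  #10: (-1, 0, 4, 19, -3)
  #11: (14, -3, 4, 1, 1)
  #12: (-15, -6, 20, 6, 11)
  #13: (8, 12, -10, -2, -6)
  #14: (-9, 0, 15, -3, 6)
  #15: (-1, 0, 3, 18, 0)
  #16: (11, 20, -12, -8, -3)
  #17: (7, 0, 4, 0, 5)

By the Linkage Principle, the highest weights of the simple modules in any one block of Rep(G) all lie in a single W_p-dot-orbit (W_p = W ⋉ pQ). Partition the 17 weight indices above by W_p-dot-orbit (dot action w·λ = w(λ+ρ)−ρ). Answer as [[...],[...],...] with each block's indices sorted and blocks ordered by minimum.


Type D_5, rank 5, |W|=1920; reorder rows/cols to standard.

λ_j+ρ reflected into Ā_29 (⟨·,θ^∨⟩≤29); 5-tuples as given:

  λ_1 → (1, 0, 6, 11, 3);  λ_2 → (0, 1, 3, 19, 1);  λ_3 → (8, 1, 5, 1, 6);  λ_4 → (1, 1, 6, 7, 2);  λ_5 → (0, 1, 7, 1, 3);  λ_6 → (0, 1, 3, 19, 1);  λ_7 → (8, 1, 5, 1, 6);  λ_8 → (1, 1, 6, 7, 2);  λ_9 → (1, 1, 6, 7, 2);  λ_10 → (0, 1, 3, 19, 1);  λ_11 → (15, 2, 3, 0, 0);  λ_12 → (8, 1, 5, 1, 6);  λ_13 → (0, 1, 7, 1, 3);  λ_14 → (8, 1, 5, 1, 6);  λ_15 → (0, 1, 3, 19, 1);  λ_16 → (1, 1, 6, 7, 2);  λ_17 → (8, 1, 5, 1, 6)

Grouping the 17 weights by Ā_29-representative: 6 linkage classes.

[[1], [2, 6, 10, 15], [3, 7, 12, 14, 17], [4, 8, 9, 16], [5, 13], [11]]


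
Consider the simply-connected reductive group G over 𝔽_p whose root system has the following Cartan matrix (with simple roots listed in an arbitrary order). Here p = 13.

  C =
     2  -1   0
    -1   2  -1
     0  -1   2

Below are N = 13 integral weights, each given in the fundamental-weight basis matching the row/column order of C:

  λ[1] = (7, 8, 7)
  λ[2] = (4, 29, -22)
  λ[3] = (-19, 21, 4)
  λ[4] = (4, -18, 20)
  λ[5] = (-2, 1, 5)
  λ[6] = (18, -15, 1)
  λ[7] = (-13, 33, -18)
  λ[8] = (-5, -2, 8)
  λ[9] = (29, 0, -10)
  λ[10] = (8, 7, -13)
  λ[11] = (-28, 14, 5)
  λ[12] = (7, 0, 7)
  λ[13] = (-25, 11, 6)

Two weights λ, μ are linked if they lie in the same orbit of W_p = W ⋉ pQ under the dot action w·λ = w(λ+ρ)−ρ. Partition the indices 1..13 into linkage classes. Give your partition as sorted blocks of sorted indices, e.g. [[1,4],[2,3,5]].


Cartan matrix: type A_3 (|W|=24); un-permuting the 3 rows.

λ_j+ρ reflected into Ā_13 (⟨·,θ^∨⟩≤13); 3-tuples as given:

  1: (4, 1, 4)
  2: (4, 1, 4)
  3: (1, 4, 4)
  4: (4, 1, 4)
  5: (1, 1, 6)
  6: (1, 1, 6)
  7: (1, 4, 4)
  8: (1, 4, 4)
  9: (1, 4, 4)
  10: (1, 4, 4)
  11: (1, 1, 6)
  12: (4, 1, 4)
  13: (1, 1, 6)

Linkage partition of the 13 weights (3 classes, p=13):

[[1, 2, 4, 12], [3, 7, 8, 9, 10], [5, 6, 11, 13]]


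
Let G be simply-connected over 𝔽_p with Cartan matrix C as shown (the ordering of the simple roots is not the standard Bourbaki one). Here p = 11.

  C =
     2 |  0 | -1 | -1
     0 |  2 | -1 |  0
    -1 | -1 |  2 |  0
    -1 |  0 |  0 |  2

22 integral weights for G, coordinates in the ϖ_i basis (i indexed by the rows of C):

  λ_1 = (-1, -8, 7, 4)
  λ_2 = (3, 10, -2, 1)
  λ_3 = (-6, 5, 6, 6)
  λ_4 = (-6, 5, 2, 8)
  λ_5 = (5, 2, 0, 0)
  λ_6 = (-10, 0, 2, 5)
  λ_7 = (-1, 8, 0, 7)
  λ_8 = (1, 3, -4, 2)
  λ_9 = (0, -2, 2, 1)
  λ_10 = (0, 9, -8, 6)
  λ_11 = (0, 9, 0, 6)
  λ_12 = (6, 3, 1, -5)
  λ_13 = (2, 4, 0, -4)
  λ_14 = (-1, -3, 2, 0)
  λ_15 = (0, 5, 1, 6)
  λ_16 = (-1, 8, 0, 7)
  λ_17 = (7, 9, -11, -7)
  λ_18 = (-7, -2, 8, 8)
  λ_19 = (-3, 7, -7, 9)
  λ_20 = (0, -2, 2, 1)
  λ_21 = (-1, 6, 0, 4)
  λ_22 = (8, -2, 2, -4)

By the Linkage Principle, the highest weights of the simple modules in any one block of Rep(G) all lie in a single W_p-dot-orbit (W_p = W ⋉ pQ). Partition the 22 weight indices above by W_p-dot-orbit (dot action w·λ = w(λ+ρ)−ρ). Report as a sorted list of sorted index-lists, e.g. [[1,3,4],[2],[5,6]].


Root system A_4: the 4×4 matrix C matches after relabeling.

Alcove-folded reps (p=11, 22 weights, presented ϖ-order):

    λ_1+ρ ↦ (0, 5, 1, 3)
    λ_2+ρ ↦ (0, 5, 1, 3)
    λ_3+ρ ↦ (3, 2, 2, 2)
    λ_4+ρ ↦ (3, 2, 2, 2)
    λ_5+ρ ↦ (6, 3, 1, 1)
    λ_6+ρ ↦ (0, 5, 1, 3)
    λ_7+ρ ↦ (0, 2, 1, 1)
    λ_8+ρ ↦ (1, 1, 2, 2)
    λ_9+ρ ↦ (1, 1, 2, 2)
    λ_10+ρ ↦ (6, 3, 1, 1)
    λ_11+ρ ↦ (0, 2, 1, 1)
    λ_12+ρ ↦ (3, 2, 2, 2)
    λ_13+ρ ↦ (0, 5, 1, 3)
    λ_14+ρ ↦ (0, 2, 1, 1)
    λ_15+ρ ↦ (1, 1, 2, 2)
    λ_16+ρ ↦ (0, 2, 1, 1)
    λ_17+ρ ↦ (6, 0, 2, 2)
    λ_18+ρ ↦ (6, 0, 2, 2)
    λ_19+ρ ↦ (6, 0, 2, 2)
    λ_20+ρ ↦ (1, 1, 2, 2)
    λ_21+ρ ↦ (0, 5, 1, 3)
    λ_22+ρ ↦ (6, 0, 2, 2)

The 22 indices split into 6 linkage classes (same alcove rep ⇔ same W_11-dot-orbit):

[[1, 2, 6, 13, 21], [3, 4, 12], [5, 10], [7, 11, 14, 16], [8, 9, 15, 20], [17, 18, 19, 22]]


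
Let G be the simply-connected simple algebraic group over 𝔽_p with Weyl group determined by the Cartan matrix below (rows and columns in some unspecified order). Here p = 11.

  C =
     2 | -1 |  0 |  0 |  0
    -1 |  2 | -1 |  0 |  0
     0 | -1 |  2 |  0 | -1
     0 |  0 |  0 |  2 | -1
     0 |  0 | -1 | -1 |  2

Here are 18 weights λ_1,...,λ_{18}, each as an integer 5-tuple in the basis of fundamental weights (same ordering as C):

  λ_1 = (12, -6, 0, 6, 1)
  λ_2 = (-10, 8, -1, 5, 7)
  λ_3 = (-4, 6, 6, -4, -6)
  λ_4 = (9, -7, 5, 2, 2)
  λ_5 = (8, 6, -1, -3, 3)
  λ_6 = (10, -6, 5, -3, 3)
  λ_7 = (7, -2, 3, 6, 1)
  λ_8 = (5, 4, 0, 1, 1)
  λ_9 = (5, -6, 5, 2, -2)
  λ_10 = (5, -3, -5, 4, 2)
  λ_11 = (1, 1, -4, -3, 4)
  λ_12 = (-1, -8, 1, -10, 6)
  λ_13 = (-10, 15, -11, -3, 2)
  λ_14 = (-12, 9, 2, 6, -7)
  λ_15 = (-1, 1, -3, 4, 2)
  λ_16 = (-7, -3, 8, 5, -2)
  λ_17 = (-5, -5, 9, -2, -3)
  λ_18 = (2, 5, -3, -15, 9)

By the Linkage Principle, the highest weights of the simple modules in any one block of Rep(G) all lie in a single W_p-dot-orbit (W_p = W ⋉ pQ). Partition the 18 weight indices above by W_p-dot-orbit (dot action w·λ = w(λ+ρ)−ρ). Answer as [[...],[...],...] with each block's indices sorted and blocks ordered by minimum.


Cartan matrix: type A_5 (|W|=720); un-permuting the 5 rows.

Folding the 18 weights λ_j+ρ into Ā_11 (reps in the given 5-coord order):

    λ_1+ρ ↦ (1, 1, 2, 2, 0)
    λ_2+ρ ↦ (0, 0, 2, 5, 1)
    λ_3+ρ ↦ (0, 3, 1, 2, 2)
    λ_4+ρ ↦ (1, 5, 0, 2, 1)
    λ_5+ρ ↦ (0, 2, 5, 2, 0)
    λ_6+ρ ↦ (1, 5, 0, 2, 1)
    λ_7+ρ ↦ (1, 1, 2, 2, 0)
    λ_8+ρ ↦ (1, 5, 0, 2, 1)
    λ_9+ρ ↦ (1, 5, 0, 2, 1)
    λ_10+ρ ↦ (0, 3, 1, 2, 2)
    λ_11+ρ ↦ (1, 1, 2, 2, 0)
    λ_12+ρ ↦ (0, 2, 5, 2, 0)
    λ_13+ρ ↦ (1, 1, 2, 2, 0)
    λ_14+ρ ↦ (4, 3, 1, 2, 0)
    λ_15+ρ ↦ (0, 0, 2, 5, 1)
    λ_16+ρ ↦ (1, 5, 0, 2, 1)
    λ_17+ρ ↦ (4, 3, 1, 2, 0)
    λ_18+ρ ↦ (0, 3, 1, 2, 2)

The 18 indices split into 6 linkage classes (same alcove rep ⇔ same W_11-dot-orbit):

[[1, 7, 11, 13], [2, 15], [3, 10, 18], [4, 6, 8, 9, 16], [5, 12], [14, 17]]


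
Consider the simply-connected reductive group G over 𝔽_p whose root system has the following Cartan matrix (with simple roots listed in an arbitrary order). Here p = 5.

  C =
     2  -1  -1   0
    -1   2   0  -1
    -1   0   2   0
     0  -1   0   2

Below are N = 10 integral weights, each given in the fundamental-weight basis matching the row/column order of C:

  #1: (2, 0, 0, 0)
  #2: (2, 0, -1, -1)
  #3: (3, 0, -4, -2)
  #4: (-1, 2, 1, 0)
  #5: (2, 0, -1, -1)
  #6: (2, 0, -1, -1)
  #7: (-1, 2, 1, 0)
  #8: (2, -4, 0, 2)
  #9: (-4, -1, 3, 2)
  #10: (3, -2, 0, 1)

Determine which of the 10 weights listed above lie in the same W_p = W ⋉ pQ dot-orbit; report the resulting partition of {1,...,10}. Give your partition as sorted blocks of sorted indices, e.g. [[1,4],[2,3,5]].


Type A_4, rank 4, |W|=120; reorder rows/cols to standard.

Ā_5 reps of the 10 weights (A_4, coords as presented):

  1: (3, 1, 0, 0)
  2: (3, 1, 0, 0)
  3: (1, 0, 3, 1)
  4: (0, 3, 1, 0)
  5: (3, 1, 0, 0)
  6: (3, 1, 0, 0)
  7: (0, 3, 1, 0)
  8: (0, 3, 1, 0)
  9: (0, 3, 1, 0)
  10: (3, 1, 0, 0)

3 distinct reps among the 10 weights ⇒ 3 W_5-linkage classes:

[[1, 2, 5, 6, 10], [3], [4, 7, 8, 9]]


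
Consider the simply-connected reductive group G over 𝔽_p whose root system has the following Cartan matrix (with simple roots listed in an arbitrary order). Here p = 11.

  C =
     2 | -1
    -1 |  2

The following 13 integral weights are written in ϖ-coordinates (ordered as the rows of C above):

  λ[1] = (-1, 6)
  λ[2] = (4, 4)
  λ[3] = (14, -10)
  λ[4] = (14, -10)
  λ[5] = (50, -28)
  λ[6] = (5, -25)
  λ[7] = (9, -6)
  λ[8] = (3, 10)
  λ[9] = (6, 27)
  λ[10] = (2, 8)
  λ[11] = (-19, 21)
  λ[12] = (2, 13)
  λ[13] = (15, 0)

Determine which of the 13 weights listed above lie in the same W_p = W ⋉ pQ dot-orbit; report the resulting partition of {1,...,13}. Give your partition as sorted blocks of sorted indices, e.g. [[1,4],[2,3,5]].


Root system A_2: the 2×2 matrix C matches after relabeling.

Alcove-folded reps (p=11, 13 weights, presented ϖ-order):

  [1] (0, 7) · [2] (5, 5) · [3] (2, 5) · [4] (2, 5) · [5] (2, 5) · [6] (2, 5) · [7] (5, 5) · [8] (0, 7) · [9] (2, 5) · [10] (2, 8) · [11] (0, 7) · [12] (3, 5) · [13] (5, 5)

These 13 weights hit 5 W_11-dot-orbits; sizes (3, 3, 5, 1, 1):

[[1, 8, 11], [2, 7, 13], [3, 4, 5, 6, 9], [10], [12]]


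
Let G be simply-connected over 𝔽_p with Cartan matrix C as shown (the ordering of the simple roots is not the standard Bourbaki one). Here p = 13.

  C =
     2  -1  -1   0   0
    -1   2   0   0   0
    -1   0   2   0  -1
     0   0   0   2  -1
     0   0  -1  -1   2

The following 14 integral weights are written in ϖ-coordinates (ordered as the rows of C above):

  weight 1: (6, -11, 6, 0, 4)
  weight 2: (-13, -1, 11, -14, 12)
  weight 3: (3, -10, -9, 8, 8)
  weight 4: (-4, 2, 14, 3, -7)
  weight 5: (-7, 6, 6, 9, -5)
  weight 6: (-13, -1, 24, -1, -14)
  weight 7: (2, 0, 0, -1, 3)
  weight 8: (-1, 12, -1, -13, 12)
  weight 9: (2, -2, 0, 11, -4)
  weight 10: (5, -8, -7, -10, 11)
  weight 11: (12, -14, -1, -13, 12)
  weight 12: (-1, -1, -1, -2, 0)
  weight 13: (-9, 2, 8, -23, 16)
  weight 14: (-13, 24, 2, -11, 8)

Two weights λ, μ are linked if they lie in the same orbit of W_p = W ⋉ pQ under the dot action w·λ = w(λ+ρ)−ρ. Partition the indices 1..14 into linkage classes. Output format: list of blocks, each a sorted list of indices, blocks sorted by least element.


Cartan matrix: type A_5 (|W|=720); un-permuting the 5 rows.

Alcove-folded reps (p=13, 14 weights, presented ϖ-order):

  [1] (3, 0, 3, 5, 1) · [2] (0, 0, 0, 1, 0) · [3] (3, 1, 1, 0, 4) · [4] (1, 2, 6, 0, 4) · [5] (3, 0, 3, 5, 1) · [6] (0, 0, 0, 1, 0) · [7] (3, 1, 1, 0, 4) · [8] (0, 0, 0, 1, 0) · [9] (0, 1, 2, 9, 1) · [10] (3, 0, 3, 5, 1) · [11] (0, 0, 0, 1, 0) · [12] (0, 0, 0, 1, 0) · [13] (3, 1, 1, 0, 4) · [14] (0, 1, 2, 9, 1)

These 14 weights hit 5 W_13-dot-orbits; sizes (3, 5, 3, 1, 2):

[[1, 5, 10], [2, 6, 8, 11, 12], [3, 7, 13], [4], [9, 14]]


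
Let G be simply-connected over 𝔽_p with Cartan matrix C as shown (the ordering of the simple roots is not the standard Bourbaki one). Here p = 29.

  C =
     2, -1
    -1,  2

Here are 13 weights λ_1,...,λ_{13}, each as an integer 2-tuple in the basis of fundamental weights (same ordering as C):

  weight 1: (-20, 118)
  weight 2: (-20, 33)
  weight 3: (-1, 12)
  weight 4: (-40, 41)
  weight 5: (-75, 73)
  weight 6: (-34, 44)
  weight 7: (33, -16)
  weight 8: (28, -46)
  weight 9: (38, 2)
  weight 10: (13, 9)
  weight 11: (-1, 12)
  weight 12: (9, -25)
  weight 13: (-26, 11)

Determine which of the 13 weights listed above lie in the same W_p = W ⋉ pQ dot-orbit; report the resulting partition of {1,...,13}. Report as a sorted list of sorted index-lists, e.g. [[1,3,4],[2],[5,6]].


C ↔ A_2 under row/col permutation; |W(A_2)| = 6.

W_29-reps of the 13 weights in Ā_29 (same 2-coord order as C):

  1: (16, 10);  2: (14, 10);  3: (0, 13);  4: (16, 10);  5: (0, 13);  6: (13, 4);  7: (14, 10);  8: (0, 13);  9: (16, 10);  10: (14, 10);  11: (0, 13);  12: (14, 10);  13: (12, 13)

Grouping the 13 weights by Ā_29-representative: 5 linkage classes.

[[1, 4, 9], [2, 7, 10, 12], [3, 5, 8, 11], [6], [13]]


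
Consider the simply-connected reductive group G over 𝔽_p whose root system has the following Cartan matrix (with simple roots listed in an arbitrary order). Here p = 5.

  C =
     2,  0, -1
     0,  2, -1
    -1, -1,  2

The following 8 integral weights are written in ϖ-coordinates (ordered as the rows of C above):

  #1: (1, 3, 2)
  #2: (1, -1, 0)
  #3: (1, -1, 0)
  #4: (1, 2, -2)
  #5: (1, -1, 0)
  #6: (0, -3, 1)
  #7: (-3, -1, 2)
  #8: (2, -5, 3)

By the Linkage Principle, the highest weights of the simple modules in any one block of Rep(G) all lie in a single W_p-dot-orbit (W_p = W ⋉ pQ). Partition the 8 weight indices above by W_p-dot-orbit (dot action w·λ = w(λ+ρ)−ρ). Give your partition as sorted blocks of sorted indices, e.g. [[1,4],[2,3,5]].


Root system A_3: the 3×3 matrix C matches after relabeling.

Ā_5 reps of the 8 weights (A_3, coords as presented):

  1: (2, 0, 1) · 2: (2, 0, 1) · 3: (2, 0, 1) · 4: (1, 2, 1) · 5: (2, 0, 1) · 6: (1, 2, 0) · 7: (2, 0, 1) · 8: (1, 2, 0)

Partition of {1..8} into 3 W_5-dot-orbits:

[[1, 2, 3, 5, 7], [4], [6, 8]]


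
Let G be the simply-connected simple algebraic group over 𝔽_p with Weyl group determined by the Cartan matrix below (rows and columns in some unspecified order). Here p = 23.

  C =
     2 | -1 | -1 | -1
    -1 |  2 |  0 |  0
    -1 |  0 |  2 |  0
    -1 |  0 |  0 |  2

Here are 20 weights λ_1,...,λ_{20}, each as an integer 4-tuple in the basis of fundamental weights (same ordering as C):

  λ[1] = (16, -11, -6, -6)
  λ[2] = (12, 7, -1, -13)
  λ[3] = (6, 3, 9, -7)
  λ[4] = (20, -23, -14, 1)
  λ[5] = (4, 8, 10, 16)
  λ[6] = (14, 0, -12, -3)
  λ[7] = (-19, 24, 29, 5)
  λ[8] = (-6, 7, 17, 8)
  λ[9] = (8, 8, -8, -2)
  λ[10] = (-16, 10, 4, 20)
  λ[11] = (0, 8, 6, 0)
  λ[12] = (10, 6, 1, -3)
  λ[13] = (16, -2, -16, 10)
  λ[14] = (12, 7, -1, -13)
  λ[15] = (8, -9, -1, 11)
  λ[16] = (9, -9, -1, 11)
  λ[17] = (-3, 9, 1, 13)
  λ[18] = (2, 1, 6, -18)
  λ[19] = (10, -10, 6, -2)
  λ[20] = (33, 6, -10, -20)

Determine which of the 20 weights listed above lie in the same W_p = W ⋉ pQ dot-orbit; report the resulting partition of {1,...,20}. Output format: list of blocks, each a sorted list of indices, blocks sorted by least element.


Dynkin diagram of C (from the 6 off-diagonal −1 entries): D_4.

Alcove-folded reps (p=23, 20 weights, presented ϖ-order):

  λ_1+ρ ↦ (3, 7, 2, 2);  λ_2+ρ ↦ (1, 8, 0, 12);  λ_3+ρ ↦ (1, 4, 10, 6);  λ_4+ρ ↦ (1, 8, 1, 12);  λ_5+ρ ↦ (1, 9, 7, 1);  λ_6+ρ ↦ (2, 1, 11, 2);  λ_7+ρ ↦ (3, 7, 2, 2);  λ_8+ρ ↦ (2, 1, 11, 2);  λ_9+ρ ↦ (1, 9, 7, 1);  λ_10+ρ ↦ (1, 4, 10, 6);  λ_11+ρ ↦ (1, 9, 7, 1);  λ_12+ρ ↦ (3, 7, 2, 2);  λ_13+ρ ↦ (1, 4, 10, 6);  λ_14+ρ ↦ (1, 8, 0, 12);  λ_15+ρ ↦ (1, 8, 0, 12);  λ_16+ρ ↦ (1, 8, 0, 12);  λ_17+ρ ↦ (1, 8, 0, 12);  λ_18+ρ ↦ (3, 7, 2, 2);  λ_19+ρ ↦ (1, 9, 7, 1);  λ_20+ρ ↦ (1, 9, 7, 1)

The 20 indices split into 6 linkage classes (same alcove rep ⇔ same W_23-dot-orbit):

[[1, 7, 12, 18], [2, 14, 15, 16, 17], [3, 10, 13], [4], [5, 9, 11, 19, 20], [6, 8]]


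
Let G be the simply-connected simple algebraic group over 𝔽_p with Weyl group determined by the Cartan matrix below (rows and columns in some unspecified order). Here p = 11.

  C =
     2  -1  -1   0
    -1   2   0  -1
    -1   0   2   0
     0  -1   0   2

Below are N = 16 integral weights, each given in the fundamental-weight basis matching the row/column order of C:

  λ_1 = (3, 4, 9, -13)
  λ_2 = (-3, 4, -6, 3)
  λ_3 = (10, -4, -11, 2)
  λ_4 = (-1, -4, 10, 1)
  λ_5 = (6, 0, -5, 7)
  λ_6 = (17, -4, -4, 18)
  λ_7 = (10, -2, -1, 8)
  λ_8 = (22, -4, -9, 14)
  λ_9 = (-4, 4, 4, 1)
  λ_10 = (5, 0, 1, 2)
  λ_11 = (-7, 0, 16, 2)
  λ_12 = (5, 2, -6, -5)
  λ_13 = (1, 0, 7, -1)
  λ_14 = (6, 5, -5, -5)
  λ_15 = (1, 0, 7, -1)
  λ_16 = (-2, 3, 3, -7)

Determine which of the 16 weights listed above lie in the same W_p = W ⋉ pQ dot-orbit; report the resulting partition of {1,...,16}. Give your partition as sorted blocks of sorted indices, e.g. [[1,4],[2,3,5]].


C ↔ A_4 under row/col permutation; |W(A_4)| = 120.

λ_j+ρ reflected into Ā_11 (⟨·,θ^∨⟩≤11); 4-tuples as given:

  1: (2, 1, 1, 3)
  2: (3, 2, 2, 2)
  3: (2, 1, 8, 0)
  4: (2, 1, 8, 0)
  5: (2, 1, 1, 3)
  6: (2, 1, 1, 3)
  7: (2, 1, 8, 0)
  8: (6, 1, 1, 2)
  9: (3, 2, 2, 2)
  10: (6, 1, 1, 2)
  11: (0, 1, 5, 3)
  12: (0, 1, 5, 3)
  13: (2, 1, 8, 0)
  14: (3, 2, 2, 2)
  15: (2, 1, 8, 0)
  16: (2, 1, 1, 3)

5 distinct reps among the 16 weights ⇒ 5 W_11-linkage classes:

[[1, 5, 6, 16], [2, 9, 14], [3, 4, 7, 13, 15], [8, 10], [11, 12]]


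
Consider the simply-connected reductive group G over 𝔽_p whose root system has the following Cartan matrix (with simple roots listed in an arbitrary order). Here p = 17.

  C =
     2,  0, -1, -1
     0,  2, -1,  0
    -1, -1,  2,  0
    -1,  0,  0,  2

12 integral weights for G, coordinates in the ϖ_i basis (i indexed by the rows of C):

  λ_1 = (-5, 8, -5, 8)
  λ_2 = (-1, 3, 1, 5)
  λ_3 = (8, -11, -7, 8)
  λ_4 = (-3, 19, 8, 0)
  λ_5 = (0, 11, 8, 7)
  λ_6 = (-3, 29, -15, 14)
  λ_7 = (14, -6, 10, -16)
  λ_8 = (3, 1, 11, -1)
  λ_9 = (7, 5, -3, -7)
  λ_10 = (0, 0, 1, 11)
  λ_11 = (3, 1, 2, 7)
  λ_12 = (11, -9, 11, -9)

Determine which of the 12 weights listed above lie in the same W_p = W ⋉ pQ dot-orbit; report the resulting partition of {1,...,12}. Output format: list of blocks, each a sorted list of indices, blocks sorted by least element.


Root system A_4: the 4×4 matrix C matches after relabeling.

Alcove-folded reps (p=17, 12 weights, presented ϖ-order):

  λ_1 → (4, 1, 4, 1);  λ_2 → (0, 4, 2, 6);  λ_3 → (7, 5, 3, 1);  λ_4 → (7, 5, 3, 1);  λ_5 → (4, 1, 4, 1);  λ_6 → (1, 1, 2, 12);  λ_7 → (0, 4, 2, 6);  λ_8 → (3, 1, 12, 1);  λ_9 → (0, 4, 2, 6);  λ_10 → (1, 1, 2, 12);  λ_11 → (4, 2, 3, 8);  λ_12 → (4, 1, 4, 1)

Linkage partition of the 12 weights (6 classes, p=17):

[[1, 5, 12], [2, 7, 9], [3, 4], [6, 10], [8], [11]]


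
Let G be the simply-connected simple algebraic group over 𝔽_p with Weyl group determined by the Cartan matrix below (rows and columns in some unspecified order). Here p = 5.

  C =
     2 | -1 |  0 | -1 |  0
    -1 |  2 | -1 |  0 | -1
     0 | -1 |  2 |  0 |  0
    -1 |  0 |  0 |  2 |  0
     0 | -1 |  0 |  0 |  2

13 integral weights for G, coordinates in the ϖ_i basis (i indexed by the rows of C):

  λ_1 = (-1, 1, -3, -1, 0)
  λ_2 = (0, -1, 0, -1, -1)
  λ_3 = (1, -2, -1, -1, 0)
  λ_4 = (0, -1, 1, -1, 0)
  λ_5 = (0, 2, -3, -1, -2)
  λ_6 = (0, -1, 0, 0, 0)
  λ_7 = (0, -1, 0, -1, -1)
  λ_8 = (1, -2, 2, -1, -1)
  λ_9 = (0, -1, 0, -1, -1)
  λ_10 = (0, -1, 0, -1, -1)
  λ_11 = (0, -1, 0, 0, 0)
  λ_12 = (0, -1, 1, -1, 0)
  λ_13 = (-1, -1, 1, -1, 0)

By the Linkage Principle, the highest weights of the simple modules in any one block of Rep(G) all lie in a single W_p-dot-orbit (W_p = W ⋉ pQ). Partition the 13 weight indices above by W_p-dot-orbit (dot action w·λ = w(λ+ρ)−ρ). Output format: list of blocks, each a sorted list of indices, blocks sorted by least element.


Type D_5, rank 5, |W|=1920; reorder rows/cols to standard.

Each λ_j+ρ reduced to Ā_5; 5-tuples below use C's row order:

    λ_1+ρ ↦ (0, 0, 2, 0, 1)
    λ_2+ρ ↦ (1, 0, 1, 0, 0)
    λ_3+ρ ↦ (1, 0, 1, 0, 0)
    λ_4+ρ ↦ (1, 0, 2, 0, 1)
    λ_5+ρ ↦ (1, 0, 2, 0, 1)
    λ_6+ρ ↦ (1, 0, 1, 1, 1)
    λ_7+ρ ↦ (1, 0, 1, 0, 0)
    λ_8+ρ ↦ (1, 0, 2, 0, 1)
    λ_9+ρ ↦ (1, 0, 1, 0, 0)
    λ_10+ρ ↦ (1, 0, 1, 0, 0)
    λ_11+ρ ↦ (1, 0, 1, 1, 1)
    λ_12+ρ ↦ (1, 0, 2, 0, 1)
    λ_13+ρ ↦ (0, 0, 2, 0, 1)

These 13 weights hit 4 W_5-dot-orbits; sizes (2, 5, 4, 2):

[[1, 13], [2, 3, 7, 9, 10], [4, 5, 8, 12], [6, 11]]


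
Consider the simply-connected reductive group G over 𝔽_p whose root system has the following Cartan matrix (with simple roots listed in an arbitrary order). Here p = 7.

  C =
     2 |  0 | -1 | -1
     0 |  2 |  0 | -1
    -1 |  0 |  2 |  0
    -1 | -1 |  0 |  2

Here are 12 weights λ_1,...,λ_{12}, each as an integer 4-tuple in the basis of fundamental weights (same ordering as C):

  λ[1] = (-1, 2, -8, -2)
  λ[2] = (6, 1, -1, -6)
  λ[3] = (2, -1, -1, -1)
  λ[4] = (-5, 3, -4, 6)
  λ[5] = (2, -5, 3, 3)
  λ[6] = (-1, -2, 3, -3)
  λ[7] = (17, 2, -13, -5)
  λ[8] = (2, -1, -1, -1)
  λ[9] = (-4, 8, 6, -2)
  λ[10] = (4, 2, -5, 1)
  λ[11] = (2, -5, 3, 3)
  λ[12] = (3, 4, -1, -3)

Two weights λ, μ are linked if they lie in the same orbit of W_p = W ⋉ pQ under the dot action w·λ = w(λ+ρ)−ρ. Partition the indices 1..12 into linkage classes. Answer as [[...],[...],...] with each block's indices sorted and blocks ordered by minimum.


Type A_4, rank 4, |W|=120; reorder rows/cols to standard.

λ_j+ρ reflected into Ā_7 (⟨·,θ^∨⟩≤7); 4-tuples as given:

  [1] (0, 4, 0, 2);  [2] (2, 3, 0, 2);  [3] (3, 0, 0, 0);  [4] (3, 0, 0, 0);  [5] (3, 0, 0, 0);  [6] (1, 0, 1, 2);  [7] (1, 0, 1, 2);  [8] (3, 0, 0, 0);  [9] (1, 0, 1, 2);  [10] (1, 0, 1, 2);  [11] (3, 0, 0, 0);  [12] (2, 3, 0, 2)

The 12 indices split into 4 linkage classes (same alcove rep ⇔ same W_7-dot-orbit):

[[1], [2, 12], [3, 4, 5, 8, 11], [6, 7, 9, 10]]
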